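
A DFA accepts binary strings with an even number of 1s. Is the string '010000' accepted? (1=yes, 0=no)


DFA has 2 states: q_even (start, accept=yes) and q_odd
Processing string '010000' character by character:
  Position 0: read '0', 1-count=0 -> q_even (no change)
  Position 1: read '1', 1-count=1 -> q_odd
  Position 2: read '0', 1-count=1 -> q_odd (no change)
  Position 3: read '0', 1-count=1 -> q_odd (no change)
  Position 4: read '0', 1-count=1 -> q_odd (no change)
  Position 5: read '0', 1-count=1 -> q_odd (no change)
Final state: q_odd, total 1s = 1 (odd); the DFA requires an even count -> reject

0


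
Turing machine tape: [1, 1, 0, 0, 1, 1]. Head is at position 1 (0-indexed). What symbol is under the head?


Tape: [1, 1, 0, 0, 1, 1]
Positions: 0 1 2 3 4 5
Values:    1 1 0 0 1 1
Head at position 1
tape[1] = 1

1


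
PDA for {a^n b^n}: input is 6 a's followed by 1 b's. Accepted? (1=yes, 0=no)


Language requires equal numbers of a's and b's
PDA pushes for each 'a', pops for each 'b'
Number of a's = 6
Number of b's = 1
6 != 1 -> Reject

0


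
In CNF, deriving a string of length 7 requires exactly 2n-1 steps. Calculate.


Chomsky Normal Form derivation:
String length n = 7
Each step either:
  - Splits a nonterminal into two (n-1 such steps)
  - Converts a nonterminal to terminal (n such steps)
Total = (n-1) + n = 2n - 1
= 2(7) - 1
= 14 - 1
= 13

13


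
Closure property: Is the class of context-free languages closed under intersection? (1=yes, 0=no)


CFL closure properties:
  Closed under: union, concatenation, Kleene star
  NOT closed under: intersection, complement
Operation 'intersection' is in not-closed list -> No (not closed)

0


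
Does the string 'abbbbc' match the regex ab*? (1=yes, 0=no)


Pattern: ab*
String: 'abbbbc'
Pattern requires: exactly one 'a' followed by zero or more 'b's
First char is 'a' -> OK
Rest 'bbbbc': all b's? No
Result: 0

0


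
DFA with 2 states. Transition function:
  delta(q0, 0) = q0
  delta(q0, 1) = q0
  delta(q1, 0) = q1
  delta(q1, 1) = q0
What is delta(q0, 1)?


Looking up transition function:
delta(q0, 1) in the table
Row: q0, Column: 1
Result: q0

q0


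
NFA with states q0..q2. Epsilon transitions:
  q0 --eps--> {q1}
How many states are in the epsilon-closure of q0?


Starting from q0
Initialize closure = {q0}
Follow epsilon from q0 -> add q1
Final closure: {q0, q1}
Size = 2

2


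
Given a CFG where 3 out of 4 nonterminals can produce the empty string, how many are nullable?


Nonterminals: {S, A, B, C}
A nonterminal is nullable if it can derive epsilon
Counting nullable nonterminals: 3
Total nullable = 3

3


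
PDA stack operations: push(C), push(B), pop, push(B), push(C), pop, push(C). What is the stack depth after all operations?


Tracing stack operations:
  push(C) -> stack = [C], depth=1
  push(B) -> stack = [C,B], depth=2
  pop -> removed B, stack = [C], depth=1
  push(B) -> stack = [C,B], depth=2
  push(C) -> stack = [C,B,C], depth=3
  pop -> removed C, stack = [C,B], depth=2
  push(C) -> stack = [C,B,C], depth=3
Final depth = 3

3


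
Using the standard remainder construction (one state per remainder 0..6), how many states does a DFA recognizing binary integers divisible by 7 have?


Divisibility by 7 is tracked via the remainder mod 7: 0, 1, ..., 6
The construction assigns one state to each remainder
Number of remainders = 7

7


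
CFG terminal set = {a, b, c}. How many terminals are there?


Terminal symbols: a, b, c
Counting each: a (#1), b (#2), c (#3)
Total = 3

3


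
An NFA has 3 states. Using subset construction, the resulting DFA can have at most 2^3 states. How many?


NFA has 3 states
Subset construction: each DFA state = subset of NFA states
Maximum subsets = 2^3
2^3 = 8

8


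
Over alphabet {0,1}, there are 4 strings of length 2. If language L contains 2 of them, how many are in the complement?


Alphabet: {0,1}
String length: 2
Total strings of length 2 = 2^2 = 4
Strings in L = 2
Complement = total - |L|
= 4 - 2
= 2

2


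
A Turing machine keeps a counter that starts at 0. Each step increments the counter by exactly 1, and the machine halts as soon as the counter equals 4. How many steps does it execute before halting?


Counter starts at 0. Counting sequence:
  Step 1: counter = 1
  Step 2: counter = 2
  Step 3: counter = 3
  Step 4: counter = 4
Counter reached 4 -> halt
Total steps = 4

4


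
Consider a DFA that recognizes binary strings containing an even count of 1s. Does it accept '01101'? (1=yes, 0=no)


DFA has 2 states: q_even (start, accept=yes) and q_odd
Processing string '01101' character by character:
  Position 0: read '0', 1-count=0 -> q_even (no change)
  Position 1: read '1', 1-count=1 -> q_odd
  Position 2: read '1', 1-count=2 -> q_even
  Position 3: read '0', 1-count=2 -> q_even (no change)
  Position 4: read '1', 1-count=3 -> q_odd
Final state: q_odd, total 1s = 3 (odd); the DFA requires an even count -> reject

0


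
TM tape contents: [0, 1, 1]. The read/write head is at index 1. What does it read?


Tape: [0, 1, 1]
Positions: 0 1 2
Values:    0 1 1
Head at position 1
tape[1] = 1

1


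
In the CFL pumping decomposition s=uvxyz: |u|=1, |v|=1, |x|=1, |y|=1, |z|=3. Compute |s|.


|s| = |u| + |v| + |x| + |y| + |z|
= 1 + 1 + 1 + 1 + 3
= 2 + 1 + 4
= 3 + 4
= 7

7


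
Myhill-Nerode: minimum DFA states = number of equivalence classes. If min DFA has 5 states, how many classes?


Myhill-Nerode theorem:
Number of equivalence classes = number of states in minimal DFA
Minimal DFA states = 5
Therefore equivalence classes = 5

5


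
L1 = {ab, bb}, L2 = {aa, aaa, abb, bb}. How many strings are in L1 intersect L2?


L1 = {ab, bb}
L2 = {aa, aaa, abb, bb}
Checking each string in L1 against L2:
  'ab': in L2? No
  'bb': in L2? Yes
Intersection = {bb}
|L1 ∩ L2| = 1

1


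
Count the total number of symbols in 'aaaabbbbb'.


String: 'aaaabbbbb'
Counting characters:
  'a' appears 4 time(s)
  'b' appears 5 time(s)
Total length = 4 + 5 = 9

9


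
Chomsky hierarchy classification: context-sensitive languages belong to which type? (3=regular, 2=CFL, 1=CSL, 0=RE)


Chomsky hierarchy levels:
  Type 3: Regular (DFA/NFA/regex)
  Type 2: Context-free (PDA)
  Type 1: Context-sensitive
  Type 0: Recursively enumerable (TM)
'context-sensitive' corresponds to Type 1

1


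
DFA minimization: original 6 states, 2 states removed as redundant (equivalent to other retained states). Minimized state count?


Original DFA: 6 states
Redundant states removed: 2
Minimized states = original - removed
= 6 - 2
= 4

4


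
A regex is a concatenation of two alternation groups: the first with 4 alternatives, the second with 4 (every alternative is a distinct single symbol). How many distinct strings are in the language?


First group: 4 alternatives
Second group: 4 alternatives
Concatenation: each choice from group 1 pairs with each from group 2
Total = 4 x 4 = 16

16


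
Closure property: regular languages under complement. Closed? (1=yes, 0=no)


Regular languages are closed under:
- Union (DFA product construction)
- Intersection (DFA product construction)
- Complement (swap accept/reject states)
- Concatenation (NFA construction)
- Kleene star (NFA construction)
complement is in this list
Therefore: closed

1


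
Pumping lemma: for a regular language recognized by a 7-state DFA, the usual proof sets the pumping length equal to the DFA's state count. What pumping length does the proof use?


Pumping lemma for regular languages (standard proof):
Take p = |Q|, the number of DFA states.
Any string of length >= |Q| passes through |Q|+1 states while reading its first |Q| symbols,
so by pigeonhole some state repeats, giving the loop that can be pumped.
Here |Q| = 7
Therefore the proof uses p = 7

7


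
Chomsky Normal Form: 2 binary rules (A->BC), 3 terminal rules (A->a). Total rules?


CNF allows two rule forms:
  A -> BC (binary): 2 rules
  A -> a (terminal): 3 rules
Total = 2 + 3 = 5

5


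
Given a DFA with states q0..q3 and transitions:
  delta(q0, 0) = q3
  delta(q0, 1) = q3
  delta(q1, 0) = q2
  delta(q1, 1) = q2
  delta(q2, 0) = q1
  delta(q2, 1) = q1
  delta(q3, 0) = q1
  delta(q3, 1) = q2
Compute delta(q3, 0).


Looking up transition function:
delta(q3, 0) in the table
Row: q3, Column: 0
Result: q1

q1


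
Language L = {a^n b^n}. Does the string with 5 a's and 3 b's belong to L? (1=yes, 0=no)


Language requires equal numbers of a's and b's
PDA pushes for each 'a', pops for each 'b'
Number of a's = 5
Number of b's = 3
5 != 3 -> Reject

0


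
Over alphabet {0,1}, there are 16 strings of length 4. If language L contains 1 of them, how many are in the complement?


Alphabet: {0,1}
String length: 4
Total strings of length 4 = 2^4 = 16
Strings in L = 1
Complement = total - |L|
= 16 - 1
= 15

15


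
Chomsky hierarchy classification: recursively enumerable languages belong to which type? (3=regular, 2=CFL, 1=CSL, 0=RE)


Chomsky hierarchy levels:
  Type 3: Regular (DFA/NFA/regex)
  Type 2: Context-free (PDA)
  Type 1: Context-sensitive
  Type 0: Recursively enumerable (TM)
'recursively enumerable' corresponds to Type 0

0


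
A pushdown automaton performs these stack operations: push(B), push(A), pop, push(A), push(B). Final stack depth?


Tracing stack operations:
  push(B) -> stack = [B], depth=1
  push(A) -> stack = [B,A], depth=2
  pop -> removed A, stack = [B], depth=1
  push(A) -> stack = [B,A], depth=2
  push(B) -> stack = [B,A,B], depth=3
Final depth = 3

3


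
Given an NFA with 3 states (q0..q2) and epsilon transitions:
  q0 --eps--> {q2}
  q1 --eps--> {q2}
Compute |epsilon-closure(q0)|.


Starting from q0
Initialize closure = {q0}
Follow epsilon from q0 -> add q2
Final closure: {q0, q2}
Size = 2

2


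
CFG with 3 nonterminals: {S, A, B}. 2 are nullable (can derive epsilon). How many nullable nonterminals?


Nonterminals: {S, A, B}
A nonterminal is nullable if it can derive epsilon
Counting nullable nonterminals: 2
Total nullable = 2

2


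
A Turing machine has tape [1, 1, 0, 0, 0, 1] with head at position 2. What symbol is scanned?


Tape: [1, 1, 0, 0, 0, 1]
Positions: 0 1 2 3 4 5
Values:    1 1 0 0 0 1
Head at position 2
tape[2] = 0

0


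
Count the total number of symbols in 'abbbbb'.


String: 'abbbbb'
Counting characters:
  'a' appears 1 time(s)
  'b' appears 5 time(s)
Total length = 1 + 5 = 6

6


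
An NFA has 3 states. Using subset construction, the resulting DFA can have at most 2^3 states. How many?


NFA has 3 states
Subset construction: each DFA state = subset of NFA states
Maximum subsets = 2^3
2^3 = 8

8


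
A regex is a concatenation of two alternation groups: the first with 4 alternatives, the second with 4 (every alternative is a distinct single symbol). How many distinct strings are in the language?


First group: 4 alternatives
Second group: 4 alternatives
Concatenation: each choice from group 1 pairs with each from group 2
Total = 4 x 4 = 16

16


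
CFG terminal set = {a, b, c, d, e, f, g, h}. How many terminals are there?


Terminal symbols: a, b, c, d, e, f, g, h
Counting each: a (#1), b (#2), c (#3), d (#4), e (#5), f (#6), g (#7), h (#8)
Total = 8

8


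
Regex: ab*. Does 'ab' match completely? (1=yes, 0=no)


Pattern: ab*
String: 'ab'
Pattern requires: exactly one 'a' followed by zero or more 'b's
First char is 'a' -> OK
Rest 'b': all b's? Yes
Result: 1

1


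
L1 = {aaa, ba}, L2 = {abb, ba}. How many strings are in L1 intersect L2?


L1 = {aaa, ba}
L2 = {abb, ba}
Checking each string in L1 against L2:
  'aaa': in L2? No
  'ba': in L2? Yes
Intersection = {ba}
|L1 ∩ L2| = 1

1


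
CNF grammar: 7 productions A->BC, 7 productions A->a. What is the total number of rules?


CNF allows two rule forms:
  A -> BC (binary): 7 rules
  A -> a (terminal): 7 rules
Total = 7 + 7 = 14

14


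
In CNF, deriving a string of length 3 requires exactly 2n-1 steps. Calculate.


Chomsky Normal Form derivation:
String length n = 3
Each step either:
  - Splits a nonterminal into two (n-1 such steps)
  - Converts a nonterminal to terminal (n such steps)
Total = (n-1) + n = 2n - 1
= 2(3) - 1
= 6 - 1
= 5

5


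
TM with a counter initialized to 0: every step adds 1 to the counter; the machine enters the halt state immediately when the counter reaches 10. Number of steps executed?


Counter starts at 0. Counting sequence:
  Step 1: counter = 1
  Step 2: counter = 2
  Step 3: counter = 3
  Step 4: counter = 4
  Step 5: counter = 5
  Step 6: counter = 6
  ...
  Step 10: counter = 10
Counter reached 10 -> halt
Total steps = 10

10


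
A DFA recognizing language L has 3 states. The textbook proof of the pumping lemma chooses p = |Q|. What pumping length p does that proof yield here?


Pumping lemma for regular languages (standard proof):
Take p = |Q|, the number of DFA states.
Any string of length >= |Q| passes through |Q|+1 states while reading its first |Q| symbols,
so by pigeonhole some state repeats, giving the loop that can be pumped.
Here |Q| = 3
Therefore the proof uses p = 3

3


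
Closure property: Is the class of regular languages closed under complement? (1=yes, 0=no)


Regular languages are closed under all standard operations:
- Union: Yes (product construction)
- Intersection: Yes (product construction)
- Complement: Yes (swap accept/reject)
- Concatenation: Yes (NFA construction)
Operation: complement -> Closed

1


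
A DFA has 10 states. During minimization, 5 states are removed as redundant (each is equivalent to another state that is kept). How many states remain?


Original DFA: 10 states
Redundant states removed: 5
Minimized states = original - removed
= 10 - 5
= 5

5


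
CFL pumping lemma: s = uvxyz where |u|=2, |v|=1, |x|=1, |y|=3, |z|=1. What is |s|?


|s| = |u| + |v| + |x| + |y| + |z|
= 2 + 1 + 1 + 3 + 1
= 3 + 1 + 4
= 4 + 4
= 8

8


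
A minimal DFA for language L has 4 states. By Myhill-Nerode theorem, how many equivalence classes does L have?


Myhill-Nerode theorem:
Number of equivalence classes = number of states in minimal DFA
Minimal DFA states = 4
Therefore equivalence classes = 4

4


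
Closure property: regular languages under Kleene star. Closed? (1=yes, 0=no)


Regular languages are closed under:
- Union (DFA product construction)
- Intersection (DFA product construction)
- Complement (swap accept/reject states)
- Concatenation (NFA construction)
- Kleene star (NFA construction)
Kleene star is in this list
Therefore: closed

1


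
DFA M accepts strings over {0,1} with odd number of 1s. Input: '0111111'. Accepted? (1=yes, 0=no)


DFA has 2 states: q_even (start, accept=no) and q_odd
Processing string '0111111' character by character:
  Position 0: read '0', 1-count=0 -> q_even (no change)
  Position 1: read '1', 1-count=1 -> q_odd
  Position 2: read '1', 1-count=2 -> q_even
  Position 3: read '1', 1-count=3 -> q_odd
  Position 4: read '1', 1-count=4 -> q_even
  Position 5: read '1', 1-count=5 -> q_odd
  Position 6: read '1', 1-count=6 -> q_even
Final state: q_even, total 1s = 6 (even); the DFA requires an odd count -> reject

0


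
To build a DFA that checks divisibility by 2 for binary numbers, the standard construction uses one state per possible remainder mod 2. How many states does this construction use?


Divisibility by 2 is tracked via the remainder mod 2: 0, 1, ..., 1
The construction assigns one state to each remainder
Number of remainders = 2

2


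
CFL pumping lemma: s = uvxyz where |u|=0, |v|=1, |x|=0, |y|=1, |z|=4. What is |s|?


|s| = |u| + |v| + |x| + |y| + |z|
= 0 + 1 + 0 + 1 + 4
= 1 + 0 + 5
= 1 + 5
= 6

6


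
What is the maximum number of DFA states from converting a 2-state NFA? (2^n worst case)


NFA has 2 states
Subset construction: each DFA state = subset of NFA states
Maximum subsets = 2^2
2^2 = 4

4


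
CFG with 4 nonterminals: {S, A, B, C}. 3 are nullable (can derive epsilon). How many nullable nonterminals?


Nonterminals: {S, A, B, C}
A nonterminal is nullable if it can derive epsilon
Counting nullable nonterminals: 3
Total nullable = 3

3


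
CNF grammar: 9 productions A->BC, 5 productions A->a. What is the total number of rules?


CNF allows two rule forms:
  A -> BC (binary): 9 rules
  A -> a (terminal): 5 rules
Total = 9 + 5 = 14

14


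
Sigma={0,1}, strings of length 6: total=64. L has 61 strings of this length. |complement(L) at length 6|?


Alphabet: {0,1}
String length: 6
Total strings of length 6 = 2^6 = 64
Strings in L = 61
Complement = total - |L|
= 64 - 61
= 3

3


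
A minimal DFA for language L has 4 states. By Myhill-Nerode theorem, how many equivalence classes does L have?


Myhill-Nerode theorem:
Number of equivalence classes = number of states in minimal DFA
Minimal DFA states = 4
Therefore equivalence classes = 4

4


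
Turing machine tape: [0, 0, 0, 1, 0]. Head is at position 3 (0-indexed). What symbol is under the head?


Tape: [0, 0, 0, 1, 0]
Positions: 0 1 2 3 4
Values:    0 0 0 1 0
Head at position 3
tape[3] = 1

1


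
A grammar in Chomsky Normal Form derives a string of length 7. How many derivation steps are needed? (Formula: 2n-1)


Chomsky Normal Form derivation:
String length n = 7
Each step either:
  - Splits a nonterminal into two (n-1 such steps)
  - Converts a nonterminal to terminal (n such steps)
Total = (n-1) + n = 2n - 1
= 2(7) - 1
= 14 - 1
= 13

13


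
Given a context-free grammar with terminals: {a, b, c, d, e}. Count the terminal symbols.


Terminal symbols: a, b, c, d, e
Counting each: a (#1), b (#2), c (#3), d (#4), e (#5)
Total = 5

5


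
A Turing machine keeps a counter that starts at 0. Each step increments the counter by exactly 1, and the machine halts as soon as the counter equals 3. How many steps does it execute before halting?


Counter starts at 0. Counting sequence:
  Step 1: counter = 1
  Step 2: counter = 2
  Step 3: counter = 3
Counter reached 3 -> halt
Total steps = 3

3


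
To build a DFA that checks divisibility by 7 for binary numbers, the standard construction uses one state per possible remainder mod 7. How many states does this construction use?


Divisibility by 7 is tracked via the remainder mod 7: 0, 1, ..., 6
The construction assigns one state to each remainder
Number of remainders = 7

7


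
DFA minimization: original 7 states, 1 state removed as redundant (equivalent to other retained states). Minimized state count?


Original DFA: 7 states
Redundant states removed: 1
Minimized states = original - removed
= 7 - 1
= 6

6


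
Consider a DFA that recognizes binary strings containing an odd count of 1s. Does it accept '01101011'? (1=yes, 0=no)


DFA has 2 states: q_even (start, accept=no) and q_odd
Processing string '01101011' character by character:
  Position 0: read '0', 1-count=0 -> q_even (no change)
  Position 1: read '1', 1-count=1 -> q_odd
  Position 2: read '1', 1-count=2 -> q_even
  Position 3: read '0', 1-count=2 -> q_even (no change)
  Position 4: read '1', 1-count=3 -> q_odd
  Position 5: read '0', 1-count=3 -> q_odd (no change)
  Position 6: read '1', 1-count=4 -> q_even
  Position 7: read '1', 1-count=5 -> q_odd
Final state: q_odd, total 1s = 5 (odd); the DFA requires an odd count -> accept

1


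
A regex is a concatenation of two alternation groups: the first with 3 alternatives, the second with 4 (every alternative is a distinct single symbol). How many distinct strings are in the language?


First group: 3 alternatives
Second group: 4 alternatives
Concatenation: each choice from group 1 pairs with each from group 2
Total = 3 x 4 = 12

12


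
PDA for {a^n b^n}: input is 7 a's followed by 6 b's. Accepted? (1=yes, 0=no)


Language requires equal numbers of a's and b's
PDA pushes for each 'a', pops for each 'b'
Number of a's = 7
Number of b's = 6
7 != 6 -> Reject

0


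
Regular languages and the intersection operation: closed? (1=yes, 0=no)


Regular languages are closed under all standard operations:
- Union: Yes (product construction)
- Intersection: Yes (product construction)
- Complement: Yes (swap accept/reject)
- Concatenation: Yes (NFA construction)
Operation: intersection -> Closed

1


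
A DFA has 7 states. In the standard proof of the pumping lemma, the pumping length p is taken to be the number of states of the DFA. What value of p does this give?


Pumping lemma for regular languages (standard proof):
Take p = |Q|, the number of DFA states.
Any string of length >= |Q| passes through |Q|+1 states while reading its first |Q| symbols,
so by pigeonhole some state repeats, giving the loop that can be pumped.
Here |Q| = 7
Therefore the proof uses p = 7

7


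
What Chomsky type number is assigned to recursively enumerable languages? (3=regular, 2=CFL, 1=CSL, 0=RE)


Chomsky hierarchy levels:
  Type 3: Regular (DFA/NFA/regex)
  Type 2: Context-free (PDA)
  Type 1: Context-sensitive
  Type 0: Recursively enumerable (TM)
'recursively enumerable' corresponds to Type 0

0


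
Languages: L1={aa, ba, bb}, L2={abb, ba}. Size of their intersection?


L1 = {aa, ba, bb}
L2 = {abb, ba}
Checking each string in L1 against L2:
  'aa': in L2? No
  'ba': in L2? Yes
  'bb': in L2? No
Intersection = {ba}
|L1 ∩ L2| = 1

1


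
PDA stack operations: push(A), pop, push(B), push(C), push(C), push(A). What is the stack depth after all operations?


Tracing stack operations:
  push(A) -> stack = [A], depth=1
  pop -> removed A, stack = [], depth=0
  push(B) -> stack = [B], depth=1
  push(C) -> stack = [B,C], depth=2
  push(C) -> stack = [B,C,C], depth=3
  push(A) -> stack = [B,C,C,A], depth=4
Final depth = 4

4


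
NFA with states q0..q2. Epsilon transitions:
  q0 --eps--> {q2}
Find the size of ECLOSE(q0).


Starting from q0
Initialize closure = {q0}
Follow epsilon from q0 -> add q2
Final closure: {q0, q2}
Size = 2

2


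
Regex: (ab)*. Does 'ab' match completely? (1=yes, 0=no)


Pattern: (ab)*
String: 'ab'
Pattern requires: zero or more repetitions of 'ab'
Pairs: ['ab']
All pairs are 'ab'? Yes
Result: 1

1


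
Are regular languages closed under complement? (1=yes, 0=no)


Regular languages are closed under:
- Union (DFA product construction)
- Intersection (DFA product construction)
- Complement (swap accept/reject states)
- Concatenation (NFA construction)
- Kleene star (NFA construction)
complement is in this list
Therefore: closed

1


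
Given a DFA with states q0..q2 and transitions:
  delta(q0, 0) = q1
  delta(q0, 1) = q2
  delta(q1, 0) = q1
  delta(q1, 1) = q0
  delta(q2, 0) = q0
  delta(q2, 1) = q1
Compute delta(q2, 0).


Looking up transition function:
delta(q2, 0) in the table
Row: q2, Column: 0
Result: q0

q0


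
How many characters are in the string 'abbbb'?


String: 'abbbb'
Counting characters:
  'a' appears 1 time(s)
  'b' appears 4 time(s)
Total length = 1 + 4 = 5

5


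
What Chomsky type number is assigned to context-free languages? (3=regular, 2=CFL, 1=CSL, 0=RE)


Chomsky hierarchy levels:
  Type 3: Regular (DFA/NFA/regex)
  Type 2: Context-free (PDA)
  Type 1: Context-sensitive
  Type 0: Recursively enumerable (TM)
'context-free' corresponds to Type 2

2


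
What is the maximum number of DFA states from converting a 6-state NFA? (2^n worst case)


NFA has 6 states
Subset construction: each DFA state = subset of NFA states
Maximum subsets = 2^6
2^6 = 64

64


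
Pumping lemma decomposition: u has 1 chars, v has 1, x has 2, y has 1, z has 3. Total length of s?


|s| = |u| + |v| + |x| + |y| + |z|
= 1 + 1 + 2 + 1 + 3
= 2 + 2 + 4
= 4 + 4
= 8

8


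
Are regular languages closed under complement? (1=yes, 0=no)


Regular languages are closed under all standard operations:
- Union: Yes (product construction)
- Intersection: Yes (product construction)
- Complement: Yes (swap accept/reject)
- Concatenation: Yes (NFA construction)
Operation: complement -> Closed

1


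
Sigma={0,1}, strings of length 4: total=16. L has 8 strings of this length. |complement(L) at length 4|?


Alphabet: {0,1}
String length: 4
Total strings of length 4 = 2^4 = 16
Strings in L = 8
Complement = total - |L|
= 16 - 8
= 8

8


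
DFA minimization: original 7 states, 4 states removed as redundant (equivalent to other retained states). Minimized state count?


Original DFA: 7 states
Redundant states removed: 4
Minimized states = original - removed
= 7 - 4
= 3

3


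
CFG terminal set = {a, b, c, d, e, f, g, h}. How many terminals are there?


Terminal symbols: a, b, c, d, e, f, g, h
Counting each: a (#1), b (#2), c (#3), d (#4), e (#5), f (#6), g (#7), h (#8)
Total = 8

8


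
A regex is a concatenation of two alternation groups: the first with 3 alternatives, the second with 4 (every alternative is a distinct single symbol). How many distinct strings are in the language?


First group: 3 alternatives
Second group: 4 alternatives
Concatenation: each choice from group 1 pairs with each from group 2
Total = 3 x 4 = 12

12


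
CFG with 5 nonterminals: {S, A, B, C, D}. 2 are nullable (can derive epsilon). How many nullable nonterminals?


Nonterminals: {S, A, B, C, D}
A nonterminal is nullable if it can derive epsilon
Counting nullable nonterminals: 2
Total nullable = 2

2


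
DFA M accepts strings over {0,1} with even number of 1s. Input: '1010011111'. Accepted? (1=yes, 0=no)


DFA has 2 states: q_even (start, accept=yes) and q_odd
Processing string '1010011111' character by character:
  Position 0: read '1', 1-count=1 -> q_odd
  Position 1: read '0', 1-count=1 -> q_odd (no change)
  Position 2: read '1', 1-count=2 -> q_even
  Position 3: read '0', 1-count=2 -> q_even (no change)
  Position 4: read '0', 1-count=2 -> q_even (no change)
  Position 5: read '1', 1-count=3 -> q_odd
  Position 6: read '1', 1-count=4 -> q_even
  Position 7: read '1', 1-count=5 -> q_odd
  Position 8: read '1', 1-count=6 -> q_even
  Position 9: read '1', 1-count=7 -> q_odd
Final state: q_odd, total 1s = 7 (odd); the DFA requires an even count -> reject

0


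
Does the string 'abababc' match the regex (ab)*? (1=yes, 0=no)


Pattern: (ab)*
String: 'abababc'
Pattern requires: zero or more repetitions of 'ab'
Length 7 is odd -> cannot be (ab)* -> no match
Result: 0

0


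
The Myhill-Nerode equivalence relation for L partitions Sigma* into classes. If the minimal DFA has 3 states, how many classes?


Myhill-Nerode theorem:
Number of equivalence classes = number of states in minimal DFA
Minimal DFA states = 3
Therefore equivalence classes = 3

3


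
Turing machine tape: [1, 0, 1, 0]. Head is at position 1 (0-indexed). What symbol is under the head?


Tape: [1, 0, 1, 0]
Positions: 0 1 2 3
Values:    1 0 1 0
Head at position 1
tape[1] = 0

0


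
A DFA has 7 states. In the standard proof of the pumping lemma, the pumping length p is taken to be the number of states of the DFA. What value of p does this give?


Pumping lemma for regular languages (standard proof):
Take p = |Q|, the number of DFA states.
Any string of length >= |Q| passes through |Q|+1 states while reading its first |Q| symbols,
so by pigeonhole some state repeats, giving the loop that can be pumped.
Here |Q| = 7
Therefore the proof uses p = 7

7


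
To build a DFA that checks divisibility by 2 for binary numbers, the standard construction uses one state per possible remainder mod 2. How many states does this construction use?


Divisibility by 2 is tracked via the remainder mod 2: 0, 1, ..., 1
The construction assigns one state to each remainder
Number of remainders = 2

2


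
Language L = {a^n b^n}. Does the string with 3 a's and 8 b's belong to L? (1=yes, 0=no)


Language requires equal numbers of a's and b's
PDA pushes for each 'a', pops for each 'b'
Number of a's = 3
Number of b's = 8
3 != 8 -> Reject

0


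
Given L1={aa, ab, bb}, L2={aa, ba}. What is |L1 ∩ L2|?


L1 = {aa, ab, bb}
L2 = {aa, ba}
Checking each string in L1 against L2:
  'aa': in L2? Yes
  'ab': in L2? No
  'bb': in L2? No
Intersection = {aa}
|L1 ∩ L2| = 1

1


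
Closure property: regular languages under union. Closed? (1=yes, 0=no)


Regular languages are closed under:
- Union (DFA product construction)
- Intersection (DFA product construction)
- Complement (swap accept/reject states)
- Concatenation (NFA construction)
- Kleene star (NFA construction)
union is in this list
Therefore: closed

1


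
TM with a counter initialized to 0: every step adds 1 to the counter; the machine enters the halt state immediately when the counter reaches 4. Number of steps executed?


Counter starts at 0. Counting sequence:
  Step 1: counter = 1
  Step 2: counter = 2
  Step 3: counter = 3
  Step 4: counter = 4
Counter reached 4 -> halt
Total steps = 4

4


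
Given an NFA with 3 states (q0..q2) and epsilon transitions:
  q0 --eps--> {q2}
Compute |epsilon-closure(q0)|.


Starting from q0
Initialize closure = {q0}
Follow epsilon from q0 -> add q2
Final closure: {q0, q2}
Size = 2

2


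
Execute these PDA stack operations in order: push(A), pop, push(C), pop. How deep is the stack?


Tracing stack operations:
  push(A) -> stack = [A], depth=1
  pop -> removed A, stack = [], depth=0
  push(C) -> stack = [C], depth=1
  pop -> removed C, stack = [], depth=0
Final depth = 0

0


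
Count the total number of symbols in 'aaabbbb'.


String: 'aaabbbb'
Counting characters:
  'a' appears 3 time(s)
  'b' appears 4 time(s)
Total length = 3 + 4 = 7

7


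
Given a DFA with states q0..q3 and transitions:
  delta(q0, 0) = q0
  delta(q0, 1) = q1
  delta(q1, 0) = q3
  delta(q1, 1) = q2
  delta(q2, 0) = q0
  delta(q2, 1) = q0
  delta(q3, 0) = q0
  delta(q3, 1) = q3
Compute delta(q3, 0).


Looking up transition function:
delta(q3, 0) in the table
Row: q3, Column: 0
Result: q0

q0


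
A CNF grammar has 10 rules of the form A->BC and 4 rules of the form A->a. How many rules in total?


CNF allows two rule forms:
  A -> BC (binary): 10 rules
  A -> a (terminal): 4 rules
Total = 10 + 4 = 14

14


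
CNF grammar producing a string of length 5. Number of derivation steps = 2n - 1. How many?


Chomsky Normal Form derivation:
String length n = 5
Each step either:
  - Splits a nonterminal into two (n-1 such steps)
  - Converts a nonterminal to terminal (n such steps)
Total = (n-1) + n = 2n - 1
= 2(5) - 1
= 10 - 1
= 9

9


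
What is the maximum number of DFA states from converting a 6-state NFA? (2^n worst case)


NFA has 6 states
Subset construction: each DFA state = subset of NFA states
Maximum subsets = 2^6
2^6 = 64

64


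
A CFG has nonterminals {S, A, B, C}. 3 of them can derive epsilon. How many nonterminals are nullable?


Nonterminals: {S, A, B, C}
A nonterminal is nullable if it can derive epsilon
Counting nullable nonterminals: 3
Total nullable = 3

3


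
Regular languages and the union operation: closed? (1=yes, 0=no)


Regular languages are closed under all standard operations:
- Union: Yes (product construction)
- Intersection: Yes (product construction)
- Complement: Yes (swap accept/reject)
- Concatenation: Yes (NFA construction)
Operation: union -> Closed

1


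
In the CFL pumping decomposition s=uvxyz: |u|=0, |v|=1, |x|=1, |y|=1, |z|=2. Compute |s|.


|s| = |u| + |v| + |x| + |y| + |z|
= 0 + 1 + 1 + 1 + 2
= 1 + 1 + 3
= 2 + 3
= 5

5


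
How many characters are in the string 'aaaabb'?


String: 'aaaabb'
Counting characters:
  'a' appears 4 time(s)
  'b' appears 2 time(s)
Total length = 4 + 2 = 6

6


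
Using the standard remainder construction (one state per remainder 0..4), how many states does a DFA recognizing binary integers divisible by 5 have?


Divisibility by 5 is tracked via the remainder mod 5: 0, 1, ..., 4
The construction assigns one state to each remainder
Number of remainders = 5

5


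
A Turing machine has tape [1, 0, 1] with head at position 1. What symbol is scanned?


Tape: [1, 0, 1]
Positions: 0 1 2
Values:    1 0 1
Head at position 1
tape[1] = 0

0


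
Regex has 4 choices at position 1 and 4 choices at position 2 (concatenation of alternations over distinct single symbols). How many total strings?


First group: 4 alternatives
Second group: 4 alternatives
Concatenation: each choice from group 1 pairs with each from group 2
Total = 4 x 4 = 16

16


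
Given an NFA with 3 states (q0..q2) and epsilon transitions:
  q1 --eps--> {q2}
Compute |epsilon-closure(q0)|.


Starting from q0
Initialize closure = {q0}
q0 has no outgoing epsilon transitions -> nothing to add
Final closure: {q0}
Size = 1

1


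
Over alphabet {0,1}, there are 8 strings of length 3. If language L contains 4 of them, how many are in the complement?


Alphabet: {0,1}
String length: 3
Total strings of length 3 = 2^3 = 8
Strings in L = 4
Complement = total - |L|
= 8 - 4
= 4

4


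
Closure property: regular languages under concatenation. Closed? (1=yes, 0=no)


Regular languages are closed under:
- Union (DFA product construction)
- Intersection (DFA product construction)
- Complement (swap accept/reject states)
- Concatenation (NFA construction)
- Kleene star (NFA construction)
concatenation is in this list
Therefore: closed

1


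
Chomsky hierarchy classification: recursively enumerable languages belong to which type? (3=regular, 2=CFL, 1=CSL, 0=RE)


Chomsky hierarchy levels:
  Type 3: Regular (DFA/NFA/regex)
  Type 2: Context-free (PDA)
  Type 1: Context-sensitive
  Type 0: Recursively enumerable (TM)
'recursively enumerable' corresponds to Type 0

0


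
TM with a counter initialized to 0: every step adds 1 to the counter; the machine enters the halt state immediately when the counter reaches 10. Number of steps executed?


Counter starts at 0. Counting sequence:
  Step 1: counter = 1
  Step 2: counter = 2
  Step 3: counter = 3
  Step 4: counter = 4
  Step 5: counter = 5
  Step 6: counter = 6
  ...
  Step 10: counter = 10
Counter reached 10 -> halt
Total steps = 10

10


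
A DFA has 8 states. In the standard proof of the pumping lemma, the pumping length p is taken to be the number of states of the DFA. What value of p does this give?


Pumping lemma for regular languages (standard proof):
Take p = |Q|, the number of DFA states.
Any string of length >= |Q| passes through |Q|+1 states while reading its first |Q| symbols,
so by pigeonhole some state repeats, giving the loop that can be pumped.
Here |Q| = 8
Therefore the proof uses p = 8

8


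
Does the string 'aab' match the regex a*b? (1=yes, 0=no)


Pattern: a*b
String: 'aab'
Pattern requires: zero or more 'a's followed by exactly one 'b'
Found 2 leading 'a's
Remaining: 'b'
Remaining is exactly 'b' -> match
Result: 1

1


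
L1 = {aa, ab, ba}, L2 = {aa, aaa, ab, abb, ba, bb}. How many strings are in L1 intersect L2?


L1 = {aa, ab, ba}
L2 = {aa, aaa, ab, abb, ba, bb}
Checking each string in L1 against L2:
  'aa': in L2? Yes
  'ab': in L2? Yes
  'ba': in L2? Yes
Intersection = {aa, ab, ba}
|L1 ∩ L2| = 3

3


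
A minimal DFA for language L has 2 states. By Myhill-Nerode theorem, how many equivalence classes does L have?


Myhill-Nerode theorem:
Number of equivalence classes = number of states in minimal DFA
Minimal DFA states = 2
Therefore equivalence classes = 2

2


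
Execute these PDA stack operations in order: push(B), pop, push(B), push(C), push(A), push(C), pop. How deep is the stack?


Tracing stack operations:
  push(B) -> stack = [B], depth=1
  pop -> removed B, stack = [], depth=0
  push(B) -> stack = [B], depth=1
  push(C) -> stack = [B,C], depth=2
  push(A) -> stack = [B,C,A], depth=3
  push(C) -> stack = [B,C,A,C], depth=4
  pop -> removed C, stack = [B,C,A], depth=3
Final depth = 3

3


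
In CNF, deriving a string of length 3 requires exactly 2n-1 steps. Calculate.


Chomsky Normal Form derivation:
String length n = 3
Each step either:
  - Splits a nonterminal into two (n-1 such steps)
  - Converts a nonterminal to terminal (n such steps)
Total = (n-1) + n = 2n - 1
= 2(3) - 1
= 6 - 1
= 5

5


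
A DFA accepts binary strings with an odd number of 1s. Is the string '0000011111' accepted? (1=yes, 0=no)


DFA has 2 states: q_even (start, accept=no) and q_odd
Processing string '0000011111' character by character:
  Position 0: read '0', 1-count=0 -> q_even (no change)
  Position 1: read '0', 1-count=0 -> q_even (no change)
  Position 2: read '0', 1-count=0 -> q_even (no change)
  Position 3: read '0', 1-count=0 -> q_even (no change)
  Position 4: read '0', 1-count=0 -> q_even (no change)
  Position 5: read '1', 1-count=1 -> q_odd
  Position 6: read '1', 1-count=2 -> q_even
  Position 7: read '1', 1-count=3 -> q_odd
  Position 8: read '1', 1-count=4 -> q_even
  Position 9: read '1', 1-count=5 -> q_odd
Final state: q_odd, total 1s = 5 (odd); the DFA requires an odd count -> accept

1


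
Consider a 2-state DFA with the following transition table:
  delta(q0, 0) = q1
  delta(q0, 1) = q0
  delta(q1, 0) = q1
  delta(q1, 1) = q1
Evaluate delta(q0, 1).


Looking up transition function:
delta(q0, 1) in the table
Row: q0, Column: 1
Result: q0

q0


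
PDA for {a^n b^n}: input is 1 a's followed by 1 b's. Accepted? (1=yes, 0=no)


Language requires equal numbers of a's and b's
PDA pushes for each 'a', pops for each 'b'
Number of a's = 1
Number of b's = 1
1 == 1 -> Accept

1


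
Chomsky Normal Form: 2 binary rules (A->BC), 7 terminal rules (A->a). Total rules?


CNF allows two rule forms:
  A -> BC (binary): 2 rules
  A -> a (terminal): 7 rules
Total = 2 + 7 = 9

9


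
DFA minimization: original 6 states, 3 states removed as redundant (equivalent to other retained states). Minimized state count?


Original DFA: 6 states
Redundant states removed: 3
Minimized states = original - removed
= 6 - 3
= 3

3


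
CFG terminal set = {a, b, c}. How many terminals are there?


Terminal symbols: a, b, c
Counting each: a (#1), b (#2), c (#3)
Total = 3

3


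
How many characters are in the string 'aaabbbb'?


String: 'aaabbbb'
Counting characters:
  'a' appears 3 time(s)
  'b' appears 4 time(s)
Total length = 3 + 4 = 7

7


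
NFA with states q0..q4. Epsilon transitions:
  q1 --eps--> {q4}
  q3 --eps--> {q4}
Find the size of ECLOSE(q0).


Starting from q0
Initialize closure = {q0}
q0 has no outgoing epsilon transitions -> nothing to add
Final closure: {q0}
Size = 1

1


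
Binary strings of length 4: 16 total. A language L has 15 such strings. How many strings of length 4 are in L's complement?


Alphabet: {0,1}
String length: 4
Total strings of length 4 = 2^4 = 16
Strings in L = 15
Complement = total - |L|
= 16 - 15
= 1

1


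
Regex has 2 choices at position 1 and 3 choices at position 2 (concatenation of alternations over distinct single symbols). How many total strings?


First group: 2 alternatives
Second group: 3 alternatives
Concatenation: each choice from group 1 pairs with each from group 2
Total = 2 x 3 = 6

6


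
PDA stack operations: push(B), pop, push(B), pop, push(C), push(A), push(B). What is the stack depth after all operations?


Tracing stack operations:
  push(B) -> stack = [B], depth=1
  pop -> removed B, stack = [], depth=0
  push(B) -> stack = [B], depth=1
  pop -> removed B, stack = [], depth=0
  push(C) -> stack = [C], depth=1
  push(A) -> stack = [C,A], depth=2
  push(B) -> stack = [C,A,B], depth=3
Final depth = 3

3


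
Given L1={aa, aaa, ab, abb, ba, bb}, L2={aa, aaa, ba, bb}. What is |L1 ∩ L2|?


L1 = {aa, aaa, ab, abb, ba, bb}
L2 = {aa, aaa, ba, bb}
Checking each string in L1 against L2:
  'aa': in L2? Yes
  'aaa': in L2? Yes
  'ab': in L2? No
  'abb': in L2? No
  'ba': in L2? Yes
  'bb': in L2? Yes
Intersection = {aa, aaa, ba, bb}
|L1 ∩ L2| = 4

4


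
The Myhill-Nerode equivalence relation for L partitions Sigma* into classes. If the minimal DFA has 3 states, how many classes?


Myhill-Nerode theorem:
Number of equivalence classes = number of states in minimal DFA
Minimal DFA states = 3
Therefore equivalence classes = 3

3
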